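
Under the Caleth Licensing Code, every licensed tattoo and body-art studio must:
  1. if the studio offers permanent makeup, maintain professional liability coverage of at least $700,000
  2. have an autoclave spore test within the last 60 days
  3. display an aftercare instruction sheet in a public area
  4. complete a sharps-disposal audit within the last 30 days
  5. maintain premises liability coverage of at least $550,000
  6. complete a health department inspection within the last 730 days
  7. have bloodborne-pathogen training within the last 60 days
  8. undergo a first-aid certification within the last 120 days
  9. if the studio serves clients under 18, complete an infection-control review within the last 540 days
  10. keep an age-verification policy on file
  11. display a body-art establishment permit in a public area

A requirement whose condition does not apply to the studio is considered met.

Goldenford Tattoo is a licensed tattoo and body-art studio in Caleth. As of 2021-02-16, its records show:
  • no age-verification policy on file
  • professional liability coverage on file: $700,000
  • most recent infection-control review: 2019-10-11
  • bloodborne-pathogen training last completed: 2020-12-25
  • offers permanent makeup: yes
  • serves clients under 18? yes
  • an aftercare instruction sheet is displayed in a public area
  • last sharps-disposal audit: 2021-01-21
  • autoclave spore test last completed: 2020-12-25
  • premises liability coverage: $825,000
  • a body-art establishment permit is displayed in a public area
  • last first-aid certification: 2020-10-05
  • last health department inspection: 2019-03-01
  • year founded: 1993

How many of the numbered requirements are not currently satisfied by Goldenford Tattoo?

2

1. condition 'offers permanent makeup' holds; professional liability coverage $700,000 ≥ $700,000 → met
2. autoclave spore test 53 days ago vs limit 60 → met
3. aftercare instruction sheet present → met
4. sharps-disposal audit 26 days ago vs limit 30 → met
5. premises liability coverage $825,000 ≥ $550,000 → met
6. health department inspection 718 days ago vs limit 730 → met
7. bloodborne-pathogen training 53 days ago vs limit 60 → met
8. first-aid certification 134 days ago vs limit 120 → not met
9. condition 'serves clients under 18' holds; infection-control review 494 days ago vs limit 540 → met
10. age-verification policy absent → not met
11. body-art establishment permit present → met
Not met: 2 of 11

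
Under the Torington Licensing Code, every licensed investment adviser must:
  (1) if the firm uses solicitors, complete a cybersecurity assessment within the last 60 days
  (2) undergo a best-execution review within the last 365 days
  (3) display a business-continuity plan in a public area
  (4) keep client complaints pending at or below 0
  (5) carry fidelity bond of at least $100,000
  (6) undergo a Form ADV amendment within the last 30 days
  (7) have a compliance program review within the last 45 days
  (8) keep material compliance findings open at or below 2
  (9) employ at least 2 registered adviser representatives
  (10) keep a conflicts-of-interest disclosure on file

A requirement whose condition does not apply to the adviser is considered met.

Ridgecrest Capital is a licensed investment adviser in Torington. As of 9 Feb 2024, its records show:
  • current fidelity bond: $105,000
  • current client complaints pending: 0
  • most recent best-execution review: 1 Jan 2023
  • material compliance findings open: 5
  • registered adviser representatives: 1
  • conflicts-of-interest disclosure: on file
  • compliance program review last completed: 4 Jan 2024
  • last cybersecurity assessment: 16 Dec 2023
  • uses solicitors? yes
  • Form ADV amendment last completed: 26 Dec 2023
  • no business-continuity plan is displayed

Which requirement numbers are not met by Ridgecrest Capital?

2, 3, 6, 8, 9

1. condition 'uses solicitors' holds; cybersecurity assessment 55 days ago vs limit 60 → met
2. best-execution review 404 days ago vs limit 365 → not met
3. business-continuity plan absent → not met
4. client complaints pending 0 ≤ 0 → met
5. fidelity bond $105,000 ≥ $100,000 → met
6. Form ADV amendment 45 days ago vs limit 30 → not met
7. compliance program review 36 days ago vs limit 45 → met
8. material compliance findings open 5 > 2 → not met
9. registered adviser representatives 1 < 2 → not met
10. conflicts-of-interest disclosure present → met
Not met: 2, 3, 6, 8, 9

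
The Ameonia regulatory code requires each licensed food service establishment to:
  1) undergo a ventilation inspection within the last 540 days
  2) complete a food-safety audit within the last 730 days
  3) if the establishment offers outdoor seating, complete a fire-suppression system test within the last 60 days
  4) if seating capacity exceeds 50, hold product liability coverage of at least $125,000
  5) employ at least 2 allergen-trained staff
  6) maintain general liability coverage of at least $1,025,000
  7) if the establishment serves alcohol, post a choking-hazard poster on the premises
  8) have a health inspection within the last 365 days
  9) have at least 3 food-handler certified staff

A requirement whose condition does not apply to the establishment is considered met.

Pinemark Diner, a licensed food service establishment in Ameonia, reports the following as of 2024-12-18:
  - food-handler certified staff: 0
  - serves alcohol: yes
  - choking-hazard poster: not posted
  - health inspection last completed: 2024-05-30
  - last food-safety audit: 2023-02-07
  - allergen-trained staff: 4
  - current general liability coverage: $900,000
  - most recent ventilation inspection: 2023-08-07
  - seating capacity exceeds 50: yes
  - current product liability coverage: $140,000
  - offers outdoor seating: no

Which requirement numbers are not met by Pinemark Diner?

6, 7, 9

1. ventilation inspection 499 days ago vs limit 540 → met
2. food-safety audit 680 days ago vs limit 730 → met
3. condition 'offers outdoor seating' does not hold → requirement n/a → met
4. condition 'seating capacity exceeds 50' holds; product liability coverage $140,000 ≥ $125,000 → met
5. allergen-trained staff 4 ≥ 2 → met
6. general liability coverage $900,000 < $1,025,000 → not met
7. condition 'serves alcohol' holds; choking-hazard poster absent → not met
8. health inspection 202 days ago vs limit 365 → met
9. food-handler certified staff 0 < 3 → not met
Not met: 6, 7, 9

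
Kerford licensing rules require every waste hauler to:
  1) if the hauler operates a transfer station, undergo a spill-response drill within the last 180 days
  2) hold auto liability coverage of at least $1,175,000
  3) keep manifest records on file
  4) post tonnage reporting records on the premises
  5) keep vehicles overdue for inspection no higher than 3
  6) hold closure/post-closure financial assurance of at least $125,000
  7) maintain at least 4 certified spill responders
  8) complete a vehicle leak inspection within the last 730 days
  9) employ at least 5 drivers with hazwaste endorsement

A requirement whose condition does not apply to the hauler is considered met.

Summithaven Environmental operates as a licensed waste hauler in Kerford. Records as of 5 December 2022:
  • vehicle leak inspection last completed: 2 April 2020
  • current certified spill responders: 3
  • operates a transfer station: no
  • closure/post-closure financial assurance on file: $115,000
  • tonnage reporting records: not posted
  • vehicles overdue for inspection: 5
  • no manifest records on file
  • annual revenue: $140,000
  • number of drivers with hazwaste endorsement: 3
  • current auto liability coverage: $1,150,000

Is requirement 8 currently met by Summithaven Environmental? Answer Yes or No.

8. vehicle leak inspection 977 days ago vs limit 730 → not met

No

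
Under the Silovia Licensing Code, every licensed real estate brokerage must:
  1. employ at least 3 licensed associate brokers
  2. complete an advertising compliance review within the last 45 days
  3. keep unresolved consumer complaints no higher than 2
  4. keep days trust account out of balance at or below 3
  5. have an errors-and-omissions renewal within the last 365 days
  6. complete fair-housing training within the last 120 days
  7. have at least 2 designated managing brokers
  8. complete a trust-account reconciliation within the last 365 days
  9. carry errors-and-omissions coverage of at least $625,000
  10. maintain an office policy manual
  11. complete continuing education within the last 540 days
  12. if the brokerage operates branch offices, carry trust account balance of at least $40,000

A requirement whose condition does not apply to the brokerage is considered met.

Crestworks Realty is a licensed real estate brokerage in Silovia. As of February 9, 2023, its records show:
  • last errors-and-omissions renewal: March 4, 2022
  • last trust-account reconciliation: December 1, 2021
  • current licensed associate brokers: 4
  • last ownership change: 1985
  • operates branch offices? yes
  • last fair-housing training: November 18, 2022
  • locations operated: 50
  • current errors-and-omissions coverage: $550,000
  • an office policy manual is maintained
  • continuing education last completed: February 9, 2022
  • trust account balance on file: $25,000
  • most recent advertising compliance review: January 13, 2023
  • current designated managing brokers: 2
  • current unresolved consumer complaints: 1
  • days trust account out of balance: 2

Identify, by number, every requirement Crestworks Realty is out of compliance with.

8, 9, 12

1. licensed associate brokers 4 ≥ 3 → met
2. advertising compliance review 27 days ago vs limit 45 → met
3. unresolved consumer complaints 1 ≤ 2 → met
4. days trust account out of balance 2 ≤ 3 → met
5. errors-and-omissions renewal 342 days ago vs limit 365 → met
6. fair-housing training 83 days ago vs limit 120 → met
7. designated managing brokers 2 ≥ 2 → met
8. trust-account reconciliation 435 days ago vs limit 365 → not met
9. errors-and-omissions coverage $550,000 < $625,000 → not met
10. office policy manual present → met
11. continuing education 365 days ago vs limit 540 → met
12. condition 'operates branch offices' holds; trust account balance $25,000 < $40,000 → not met
Not met: 8, 9, 12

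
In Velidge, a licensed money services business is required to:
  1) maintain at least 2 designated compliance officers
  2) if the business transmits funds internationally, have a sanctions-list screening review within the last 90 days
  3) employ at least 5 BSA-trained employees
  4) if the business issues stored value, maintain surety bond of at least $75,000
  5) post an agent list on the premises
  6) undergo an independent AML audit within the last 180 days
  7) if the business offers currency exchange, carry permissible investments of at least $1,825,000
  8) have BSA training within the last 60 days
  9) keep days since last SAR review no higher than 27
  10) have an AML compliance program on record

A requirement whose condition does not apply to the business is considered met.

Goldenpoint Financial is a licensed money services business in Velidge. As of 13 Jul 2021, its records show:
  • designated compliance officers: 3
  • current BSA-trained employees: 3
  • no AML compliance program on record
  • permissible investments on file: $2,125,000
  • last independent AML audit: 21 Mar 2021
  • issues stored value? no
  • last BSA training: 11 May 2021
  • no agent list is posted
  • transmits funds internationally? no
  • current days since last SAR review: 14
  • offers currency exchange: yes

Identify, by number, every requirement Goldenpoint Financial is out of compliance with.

3, 5, 8, 10

1. designated compliance officers 3 ≥ 2 → met
2. condition 'transmits funds internationally' does not hold → requirement n/a → met
3. BSA-trained employees 3 < 5 → not met
4. condition 'issues stored value' does not hold → requirement n/a → met
5. agent list absent → not met
6. independent AML audit 114 days ago vs limit 180 → met
7. condition 'offers currency exchange' holds; permissible investments $2,125,000 ≥ $1,825,000 → met
8. BSA training 63 days ago vs limit 60 → not met
9. days since last SAR review 14 ≤ 27 → met
10. AML compliance program absent → not met
Not met: 3, 5, 8, 10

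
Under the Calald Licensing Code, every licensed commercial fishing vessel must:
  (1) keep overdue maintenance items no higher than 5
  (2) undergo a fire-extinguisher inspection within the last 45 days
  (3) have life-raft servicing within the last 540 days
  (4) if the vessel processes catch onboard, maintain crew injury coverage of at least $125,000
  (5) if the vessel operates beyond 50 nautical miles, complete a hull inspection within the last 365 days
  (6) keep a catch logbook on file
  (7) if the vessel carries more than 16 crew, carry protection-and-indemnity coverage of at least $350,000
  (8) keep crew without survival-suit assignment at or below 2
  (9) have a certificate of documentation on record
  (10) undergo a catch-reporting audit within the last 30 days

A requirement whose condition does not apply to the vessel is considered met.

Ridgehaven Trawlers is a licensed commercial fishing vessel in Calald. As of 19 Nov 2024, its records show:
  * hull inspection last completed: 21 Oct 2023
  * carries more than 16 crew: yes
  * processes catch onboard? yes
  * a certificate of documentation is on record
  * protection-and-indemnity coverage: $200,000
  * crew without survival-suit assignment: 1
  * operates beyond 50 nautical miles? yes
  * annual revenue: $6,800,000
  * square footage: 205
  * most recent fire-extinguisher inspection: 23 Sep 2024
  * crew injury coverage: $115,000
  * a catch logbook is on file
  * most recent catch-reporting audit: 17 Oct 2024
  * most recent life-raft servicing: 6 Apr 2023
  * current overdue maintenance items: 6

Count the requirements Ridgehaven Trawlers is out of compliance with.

1. overdue maintenance items 6 > 5 → not met
2. fire-extinguisher inspection 57 days ago vs limit 45 → not met
3. life-raft servicing 593 days ago vs limit 540 → not met
4. condition 'processes catch onboard' holds; crew injury coverage $115,000 < $125,000 → not met
5. condition 'operates beyond 50 nautical miles' holds; hull inspection 395 days ago vs limit 365 → not met
6. catch logbook present → met
7. condition 'carries more than 16 crew' holds; protection-and-indemnity coverage $200,000 < $350,000 → not met
8. crew without survival-suit assignment 1 ≤ 2 → met
9. certificate of documentation present → met
10. catch-reporting audit 33 days ago vs limit 30 → not met
Not met: 7 of 10

7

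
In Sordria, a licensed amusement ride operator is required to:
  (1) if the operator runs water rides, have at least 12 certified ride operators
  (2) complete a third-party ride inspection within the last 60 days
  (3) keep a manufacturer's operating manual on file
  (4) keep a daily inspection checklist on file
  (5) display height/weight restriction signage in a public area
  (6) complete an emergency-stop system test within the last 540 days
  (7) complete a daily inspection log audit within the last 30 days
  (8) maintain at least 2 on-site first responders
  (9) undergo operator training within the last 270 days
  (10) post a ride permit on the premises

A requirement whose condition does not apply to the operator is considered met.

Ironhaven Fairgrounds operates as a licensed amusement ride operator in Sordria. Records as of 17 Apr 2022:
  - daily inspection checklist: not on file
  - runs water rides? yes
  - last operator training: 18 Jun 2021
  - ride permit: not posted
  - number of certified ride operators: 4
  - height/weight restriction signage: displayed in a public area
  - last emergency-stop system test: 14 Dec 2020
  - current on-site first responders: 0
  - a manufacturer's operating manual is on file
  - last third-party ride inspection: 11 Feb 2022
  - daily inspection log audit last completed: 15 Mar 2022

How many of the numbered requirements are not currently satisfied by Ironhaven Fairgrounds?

7

1. condition 'runs water rides' holds; certified ride operators 4 < 12 → not met
2. third-party ride inspection 65 days ago vs limit 60 → not met
3. manufacturer's operating manual present → met
4. daily inspection checklist absent → not met
5. height/weight restriction signage present → met
6. emergency-stop system test 489 days ago vs limit 540 → met
7. daily inspection log audit 33 days ago vs limit 30 → not met
8. on-site first responders 0 < 2 → not met
9. operator training 303 days ago vs limit 270 → not met
10. ride permit absent → not met
Not met: 7 of 10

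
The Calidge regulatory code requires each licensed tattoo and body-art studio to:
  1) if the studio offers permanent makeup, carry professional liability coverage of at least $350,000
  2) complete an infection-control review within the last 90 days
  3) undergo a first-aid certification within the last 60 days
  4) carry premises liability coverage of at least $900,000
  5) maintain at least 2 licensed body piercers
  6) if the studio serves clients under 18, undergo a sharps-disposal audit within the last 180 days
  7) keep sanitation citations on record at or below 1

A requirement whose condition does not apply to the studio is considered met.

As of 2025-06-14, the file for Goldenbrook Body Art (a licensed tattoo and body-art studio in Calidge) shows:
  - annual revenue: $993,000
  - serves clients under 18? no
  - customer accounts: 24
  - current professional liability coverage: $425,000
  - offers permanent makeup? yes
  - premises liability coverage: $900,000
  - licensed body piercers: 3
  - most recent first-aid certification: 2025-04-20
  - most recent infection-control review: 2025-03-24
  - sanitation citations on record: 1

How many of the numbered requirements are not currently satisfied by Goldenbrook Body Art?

0

1. condition 'offers permanent makeup' holds; professional liability coverage $425,000 ≥ $350,000 → met
2. infection-control review 82 days ago vs limit 90 → met
3. first-aid certification 55 days ago vs limit 60 → met
4. premises liability coverage $900,000 ≥ $900,000 → met
5. licensed body piercers 3 ≥ 2 → met
6. condition 'serves clients under 18' does not hold → requirement n/a → met
7. sanitation citations on record 1 ≤ 1 → met
Not met: 0 of 7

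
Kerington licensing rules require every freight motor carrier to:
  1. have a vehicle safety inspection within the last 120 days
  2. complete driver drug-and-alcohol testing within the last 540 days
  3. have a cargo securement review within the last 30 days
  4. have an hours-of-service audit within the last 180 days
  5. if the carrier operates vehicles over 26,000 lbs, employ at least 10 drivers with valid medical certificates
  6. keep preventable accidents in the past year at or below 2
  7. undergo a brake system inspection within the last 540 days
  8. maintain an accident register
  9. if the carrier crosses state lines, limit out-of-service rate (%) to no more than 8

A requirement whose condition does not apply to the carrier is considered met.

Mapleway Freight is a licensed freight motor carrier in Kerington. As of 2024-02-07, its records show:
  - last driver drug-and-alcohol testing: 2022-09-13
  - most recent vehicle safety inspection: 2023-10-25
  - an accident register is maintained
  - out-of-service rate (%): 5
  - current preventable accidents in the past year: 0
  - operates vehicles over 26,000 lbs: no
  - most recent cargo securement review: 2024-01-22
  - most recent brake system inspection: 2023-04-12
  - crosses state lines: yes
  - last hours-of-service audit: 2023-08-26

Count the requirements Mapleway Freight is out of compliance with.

1. vehicle safety inspection 105 days ago vs limit 120 → met
2. driver drug-and-alcohol testing 512 days ago vs limit 540 → met
3. cargo securement review 16 days ago vs limit 30 → met
4. hours-of-service audit 165 days ago vs limit 180 → met
5. condition 'operates vehicles over 26,000 lbs' does not hold → requirement n/a → met
6. preventable accidents in the past year 0 ≤ 2 → met
7. brake system inspection 301 days ago vs limit 540 → met
8. accident register present → met
9. condition 'crosses state lines' holds; out-of-service rate (%) 5 ≤ 8 → met
Not met: 0 of 9

0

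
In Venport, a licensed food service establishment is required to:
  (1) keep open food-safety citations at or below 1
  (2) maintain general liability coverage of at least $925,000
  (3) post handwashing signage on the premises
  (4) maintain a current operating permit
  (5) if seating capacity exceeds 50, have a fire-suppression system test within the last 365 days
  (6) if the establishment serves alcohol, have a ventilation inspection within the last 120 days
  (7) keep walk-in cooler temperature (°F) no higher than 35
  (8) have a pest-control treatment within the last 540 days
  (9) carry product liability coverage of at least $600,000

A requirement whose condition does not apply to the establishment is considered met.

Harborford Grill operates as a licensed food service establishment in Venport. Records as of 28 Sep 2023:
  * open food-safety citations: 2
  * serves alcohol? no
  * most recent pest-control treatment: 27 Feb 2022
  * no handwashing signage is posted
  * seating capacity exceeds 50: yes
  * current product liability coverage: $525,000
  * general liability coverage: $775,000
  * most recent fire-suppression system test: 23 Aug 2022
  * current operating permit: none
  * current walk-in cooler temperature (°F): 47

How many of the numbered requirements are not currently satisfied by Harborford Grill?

1. open food-safety citations 2 > 1 → not met
2. general liability coverage $775,000 < $925,000 → not met
3. handwashing signage absent → not met
4. current operating permit absent → not met
5. condition 'seating capacity exceeds 50' holds; fire-suppression system test 401 days ago vs limit 365 → not met
6. condition 'serves alcohol' does not hold → requirement n/a → met
7. walk-in cooler temperature (°F) 47 > 35 → not met
8. pest-control treatment 578 days ago vs limit 540 → not met
9. product liability coverage $525,000 < $600,000 → not met
Not met: 8 of 9

8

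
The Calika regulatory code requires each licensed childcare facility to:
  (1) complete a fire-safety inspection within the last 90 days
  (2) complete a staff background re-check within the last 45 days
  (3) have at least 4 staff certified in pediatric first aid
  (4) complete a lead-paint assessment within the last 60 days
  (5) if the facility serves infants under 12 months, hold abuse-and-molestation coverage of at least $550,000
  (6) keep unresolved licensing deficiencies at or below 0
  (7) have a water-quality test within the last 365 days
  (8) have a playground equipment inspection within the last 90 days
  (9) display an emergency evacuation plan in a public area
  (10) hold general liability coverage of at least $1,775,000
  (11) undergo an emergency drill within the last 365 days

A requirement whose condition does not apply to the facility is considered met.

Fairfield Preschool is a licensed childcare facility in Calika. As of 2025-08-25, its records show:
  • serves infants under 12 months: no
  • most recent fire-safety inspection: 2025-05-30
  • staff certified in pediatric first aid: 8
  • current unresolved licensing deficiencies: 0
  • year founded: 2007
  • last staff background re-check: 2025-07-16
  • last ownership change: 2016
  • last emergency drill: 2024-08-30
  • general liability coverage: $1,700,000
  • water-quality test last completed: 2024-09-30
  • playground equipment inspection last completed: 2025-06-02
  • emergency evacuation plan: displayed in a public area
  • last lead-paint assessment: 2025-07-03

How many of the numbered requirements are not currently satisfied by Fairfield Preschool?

1

1. fire-safety inspection 87 days ago vs limit 90 → met
2. staff background re-check 40 days ago vs limit 45 → met
3. staff certified in pediatric first aid 8 ≥ 4 → met
4. lead-paint assessment 53 days ago vs limit 60 → met
5. condition 'serves infants under 12 months' does not hold → requirement n/a → met
6. unresolved licensing deficiencies 0 ≤ 0 → met
7. water-quality test 329 days ago vs limit 365 → met
8. playground equipment inspection 84 days ago vs limit 90 → met
9. emergency evacuation plan present → met
10. general liability coverage $1,700,000 < $1,775,000 → not met
11. emergency drill 360 days ago vs limit 365 → met
Not met: 1 of 11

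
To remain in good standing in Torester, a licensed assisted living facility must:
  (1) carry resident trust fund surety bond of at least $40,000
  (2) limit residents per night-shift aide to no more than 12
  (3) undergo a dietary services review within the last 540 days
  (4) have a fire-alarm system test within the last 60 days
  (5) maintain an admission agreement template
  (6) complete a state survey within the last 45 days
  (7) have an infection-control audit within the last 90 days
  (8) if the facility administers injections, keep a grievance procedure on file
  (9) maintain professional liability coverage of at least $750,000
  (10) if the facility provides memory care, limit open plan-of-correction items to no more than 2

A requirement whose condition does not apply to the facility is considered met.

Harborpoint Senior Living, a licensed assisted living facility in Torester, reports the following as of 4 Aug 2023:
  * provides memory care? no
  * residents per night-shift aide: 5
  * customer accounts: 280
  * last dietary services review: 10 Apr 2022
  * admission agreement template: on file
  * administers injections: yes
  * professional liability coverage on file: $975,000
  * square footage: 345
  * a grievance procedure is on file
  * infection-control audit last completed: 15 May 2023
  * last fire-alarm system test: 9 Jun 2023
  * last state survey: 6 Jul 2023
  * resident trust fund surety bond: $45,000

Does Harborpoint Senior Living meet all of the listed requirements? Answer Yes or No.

1. resident trust fund surety bond $45,000 ≥ $40,000 → met
2. residents per night-shift aide 5 ≤ 12 → met
3. dietary services review 481 days ago vs limit 540 → met
4. fire-alarm system test 56 days ago vs limit 60 → met
5. admission agreement template present → met
6. state survey 29 days ago vs limit 45 → met
7. infection-control audit 81 days ago vs limit 90 → met
8. condition 'administers injections' holds; grievance procedure present → met
9. professional liability coverage $975,000 ≥ $750,000 → met
10. condition 'provides memory care' does not hold → requirement n/a → met
All met.

Yes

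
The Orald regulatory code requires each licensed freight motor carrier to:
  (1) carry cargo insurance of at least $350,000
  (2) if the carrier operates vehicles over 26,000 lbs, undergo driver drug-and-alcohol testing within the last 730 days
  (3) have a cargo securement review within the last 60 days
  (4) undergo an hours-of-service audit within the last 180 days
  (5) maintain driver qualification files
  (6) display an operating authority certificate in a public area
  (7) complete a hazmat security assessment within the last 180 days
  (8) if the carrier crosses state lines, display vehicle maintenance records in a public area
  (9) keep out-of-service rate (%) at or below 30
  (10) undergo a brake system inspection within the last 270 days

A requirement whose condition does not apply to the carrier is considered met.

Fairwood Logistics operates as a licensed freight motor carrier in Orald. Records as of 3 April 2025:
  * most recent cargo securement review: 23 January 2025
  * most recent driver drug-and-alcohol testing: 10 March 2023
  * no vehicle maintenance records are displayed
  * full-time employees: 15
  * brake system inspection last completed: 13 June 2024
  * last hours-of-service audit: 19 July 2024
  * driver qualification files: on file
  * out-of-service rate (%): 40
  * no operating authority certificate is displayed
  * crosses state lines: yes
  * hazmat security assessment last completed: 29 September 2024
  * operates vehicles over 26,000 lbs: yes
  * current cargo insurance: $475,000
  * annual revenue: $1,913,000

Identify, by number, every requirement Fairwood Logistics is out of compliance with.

2, 3, 4, 6, 7, 8, 9, 10

1. cargo insurance $475,000 ≥ $350,000 → met
2. condition 'operates vehicles over 26,000 lbs' holds; driver drug-and-alcohol testing 755 days ago vs limit 730 → not met
3. cargo securement review 70 days ago vs limit 60 → not met
4. hours-of-service audit 258 days ago vs limit 180 → not met
5. driver qualification files present → met
6. operating authority certificate absent → not met
7. hazmat security assessment 186 days ago vs limit 180 → not met
8. condition 'crosses state lines' holds; vehicle maintenance records absent → not met
9. out-of-service rate (%) 40 > 30 → not met
10. brake system inspection 294 days ago vs limit 270 → not met
Not met: 2, 3, 4, 6, 7, 8, 9, 10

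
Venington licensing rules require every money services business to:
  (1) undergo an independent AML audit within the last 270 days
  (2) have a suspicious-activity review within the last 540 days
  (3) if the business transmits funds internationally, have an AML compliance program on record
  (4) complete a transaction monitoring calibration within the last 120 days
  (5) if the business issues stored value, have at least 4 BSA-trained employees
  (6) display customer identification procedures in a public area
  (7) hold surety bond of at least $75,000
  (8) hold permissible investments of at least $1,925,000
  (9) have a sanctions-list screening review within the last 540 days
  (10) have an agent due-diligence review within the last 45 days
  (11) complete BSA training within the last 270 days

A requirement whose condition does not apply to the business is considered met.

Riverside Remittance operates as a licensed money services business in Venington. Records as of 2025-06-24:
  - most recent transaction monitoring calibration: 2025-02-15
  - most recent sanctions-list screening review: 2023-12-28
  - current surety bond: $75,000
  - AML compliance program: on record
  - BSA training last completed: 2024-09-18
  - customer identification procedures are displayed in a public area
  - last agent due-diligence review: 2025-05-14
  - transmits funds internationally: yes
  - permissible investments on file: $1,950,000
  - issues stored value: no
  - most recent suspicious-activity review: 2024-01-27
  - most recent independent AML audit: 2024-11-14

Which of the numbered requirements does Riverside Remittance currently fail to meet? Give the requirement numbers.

4, 9, 11

1. independent AML audit 222 days ago vs limit 270 → met
2. suspicious-activity review 514 days ago vs limit 540 → met
3. condition 'transmits funds internationally' holds; AML compliance program present → met
4. transaction monitoring calibration 129 days ago vs limit 120 → not met
5. condition 'issues stored value' does not hold → requirement n/a → met
6. customer identification procedures present → met
7. surety bond $75,000 ≥ $75,000 → met
8. permissible investments $1,950,000 ≥ $1,925,000 → met
9. sanctions-list screening review 544 days ago vs limit 540 → not met
10. agent due-diligence review 41 days ago vs limit 45 → met
11. BSA training 279 days ago vs limit 270 → not met
Not met: 4, 9, 11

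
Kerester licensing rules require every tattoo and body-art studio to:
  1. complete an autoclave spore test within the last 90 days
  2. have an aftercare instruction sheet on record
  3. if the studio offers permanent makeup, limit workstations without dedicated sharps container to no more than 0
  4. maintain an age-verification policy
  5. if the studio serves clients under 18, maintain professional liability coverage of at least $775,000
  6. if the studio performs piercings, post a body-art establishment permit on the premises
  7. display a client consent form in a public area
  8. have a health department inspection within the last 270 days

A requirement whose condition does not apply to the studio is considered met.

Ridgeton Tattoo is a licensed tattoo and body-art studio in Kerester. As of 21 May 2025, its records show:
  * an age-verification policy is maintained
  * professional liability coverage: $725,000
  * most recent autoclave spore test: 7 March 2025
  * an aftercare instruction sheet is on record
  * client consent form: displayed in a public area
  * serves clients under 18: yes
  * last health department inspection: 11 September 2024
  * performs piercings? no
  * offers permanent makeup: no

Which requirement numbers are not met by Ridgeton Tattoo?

1. autoclave spore test 75 days ago vs limit 90 → met
2. aftercare instruction sheet present → met
3. condition 'offers permanent makeup' does not hold → requirement n/a → met
4. age-verification policy present → met
5. condition 'serves clients under 18' holds; professional liability coverage $725,000 < $775,000 → not met
6. condition 'performs piercings' does not hold → requirement n/a → met
7. client consent form present → met
8. health department inspection 252 days ago vs limit 270 → met
Not met: 5

5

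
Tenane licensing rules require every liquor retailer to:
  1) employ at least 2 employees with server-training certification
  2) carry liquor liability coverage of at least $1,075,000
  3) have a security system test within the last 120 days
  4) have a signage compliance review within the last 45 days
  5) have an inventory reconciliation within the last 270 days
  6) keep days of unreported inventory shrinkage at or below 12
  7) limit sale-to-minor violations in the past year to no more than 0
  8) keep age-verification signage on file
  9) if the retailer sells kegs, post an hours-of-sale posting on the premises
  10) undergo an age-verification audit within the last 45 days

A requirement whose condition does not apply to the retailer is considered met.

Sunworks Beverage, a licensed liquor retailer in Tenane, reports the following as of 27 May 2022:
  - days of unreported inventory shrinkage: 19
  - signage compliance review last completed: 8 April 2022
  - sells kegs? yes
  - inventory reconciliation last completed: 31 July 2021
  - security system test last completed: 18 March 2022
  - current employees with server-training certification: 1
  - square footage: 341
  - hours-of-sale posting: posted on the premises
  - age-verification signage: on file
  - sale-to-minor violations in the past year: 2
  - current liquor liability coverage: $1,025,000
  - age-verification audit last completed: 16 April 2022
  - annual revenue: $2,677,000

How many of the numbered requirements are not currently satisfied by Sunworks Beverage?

1. employees with server-training certification 1 < 2 → not met
2. liquor liability coverage $1,025,000 < $1,075,000 → not met
3. security system test 70 days ago vs limit 120 → met
4. signage compliance review 49 days ago vs limit 45 → not met
5. inventory reconciliation 300 days ago vs limit 270 → not met
6. days of unreported inventory shrinkage 19 > 12 → not met
7. sale-to-minor violations in the past year 2 > 0 → not met
8. age-verification signage present → met
9. condition 'sells kegs' holds; hours-of-sale posting present → met
10. age-verification audit 41 days ago vs limit 45 → met
Not met: 6 of 10

6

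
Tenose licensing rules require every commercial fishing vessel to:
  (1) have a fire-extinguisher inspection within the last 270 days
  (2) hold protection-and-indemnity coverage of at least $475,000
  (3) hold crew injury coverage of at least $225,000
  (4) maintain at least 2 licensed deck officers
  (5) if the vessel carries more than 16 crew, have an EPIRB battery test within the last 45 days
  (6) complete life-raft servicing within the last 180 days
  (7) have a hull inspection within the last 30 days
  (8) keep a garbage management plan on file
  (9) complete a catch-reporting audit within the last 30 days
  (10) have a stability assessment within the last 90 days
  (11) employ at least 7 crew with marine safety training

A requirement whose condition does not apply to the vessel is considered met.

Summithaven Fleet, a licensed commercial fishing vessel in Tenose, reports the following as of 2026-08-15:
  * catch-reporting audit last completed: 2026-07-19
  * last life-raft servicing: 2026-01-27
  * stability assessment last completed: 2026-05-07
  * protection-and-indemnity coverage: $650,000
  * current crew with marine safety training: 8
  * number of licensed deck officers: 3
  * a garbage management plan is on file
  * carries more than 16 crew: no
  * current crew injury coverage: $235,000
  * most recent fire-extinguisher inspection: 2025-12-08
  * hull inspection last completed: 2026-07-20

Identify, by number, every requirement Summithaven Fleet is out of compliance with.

1. fire-extinguisher inspection 250 days ago vs limit 270 → met
2. protection-and-indemnity coverage $650,000 ≥ $475,000 → met
3. crew injury coverage $235,000 ≥ $225,000 → met
4. licensed deck officers 3 ≥ 2 → met
5. condition 'carries more than 16 crew' does not hold → requirement n/a → met
6. life-raft servicing 200 days ago vs limit 180 → not met
7. hull inspection 26 days ago vs limit 30 → met
8. garbage management plan present → met
9. catch-reporting audit 27 days ago vs limit 30 → met
10. stability assessment 100 days ago vs limit 90 → not met
11. crew with marine safety training 8 ≥ 7 → met
Not met: 6, 10

6, 10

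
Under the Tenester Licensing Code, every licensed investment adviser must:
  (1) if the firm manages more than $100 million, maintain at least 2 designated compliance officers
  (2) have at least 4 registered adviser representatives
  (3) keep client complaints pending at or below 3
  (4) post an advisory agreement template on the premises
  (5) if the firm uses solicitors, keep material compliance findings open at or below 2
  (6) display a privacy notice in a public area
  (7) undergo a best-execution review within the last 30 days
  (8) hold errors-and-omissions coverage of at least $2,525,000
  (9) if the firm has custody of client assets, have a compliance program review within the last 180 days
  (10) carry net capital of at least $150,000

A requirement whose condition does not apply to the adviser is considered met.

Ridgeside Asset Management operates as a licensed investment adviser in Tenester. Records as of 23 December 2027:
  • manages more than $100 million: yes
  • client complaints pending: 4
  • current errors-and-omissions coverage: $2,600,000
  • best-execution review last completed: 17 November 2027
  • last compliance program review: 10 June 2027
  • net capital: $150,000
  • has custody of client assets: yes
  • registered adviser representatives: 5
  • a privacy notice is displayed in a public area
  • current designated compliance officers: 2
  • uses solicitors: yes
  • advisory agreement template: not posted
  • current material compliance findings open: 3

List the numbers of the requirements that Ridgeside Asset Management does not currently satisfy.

3, 4, 5, 7, 9

1. condition 'manages more than $100 million' holds; designated compliance officers 2 ≥ 2 → met
2. registered adviser representatives 5 ≥ 4 → met
3. client complaints pending 4 > 3 → not met
4. advisory agreement template absent → not met
5. condition 'uses solicitors' holds; material compliance findings open 3 > 2 → not met
6. privacy notice present → met
7. best-execution review 36 days ago vs limit 30 → not met
8. errors-and-omissions coverage $2,600,000 ≥ $2,525,000 → met
9. condition 'has custody of client assets' holds; compliance program review 196 days ago vs limit 180 → not met
10. net capital $150,000 ≥ $150,000 → met
Not met: 3, 4, 5, 7, 9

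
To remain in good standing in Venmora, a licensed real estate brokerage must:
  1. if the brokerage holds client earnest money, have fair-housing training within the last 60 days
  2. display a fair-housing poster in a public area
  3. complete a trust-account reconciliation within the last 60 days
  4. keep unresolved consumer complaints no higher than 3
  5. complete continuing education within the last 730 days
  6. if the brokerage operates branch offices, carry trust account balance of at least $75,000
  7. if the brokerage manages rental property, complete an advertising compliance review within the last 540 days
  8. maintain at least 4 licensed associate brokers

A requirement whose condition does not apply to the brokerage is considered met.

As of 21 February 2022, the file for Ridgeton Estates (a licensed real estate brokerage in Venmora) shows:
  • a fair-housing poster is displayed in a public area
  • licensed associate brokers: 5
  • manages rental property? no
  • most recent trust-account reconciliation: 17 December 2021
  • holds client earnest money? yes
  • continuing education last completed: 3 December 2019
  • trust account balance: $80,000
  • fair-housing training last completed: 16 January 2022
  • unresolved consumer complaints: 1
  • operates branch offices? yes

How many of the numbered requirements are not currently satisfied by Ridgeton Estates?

2

1. condition 'holds client earnest money' holds; fair-housing training 36 days ago vs limit 60 → met
2. fair-housing poster present → met
3. trust-account reconciliation 66 days ago vs limit 60 → not met
4. unresolved consumer complaints 1 ≤ 3 → met
5. continuing education 811 days ago vs limit 730 → not met
6. condition 'operates branch offices' holds; trust account balance $80,000 ≥ $75,000 → met
7. condition 'manages rental property' does not hold → requirement n/a → met
8. licensed associate brokers 5 ≥ 4 → met
Not met: 2 of 8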